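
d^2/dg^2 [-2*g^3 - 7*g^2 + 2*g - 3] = -12*g - 14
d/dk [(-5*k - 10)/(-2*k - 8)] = 5/(k^2 + 8*k + 16)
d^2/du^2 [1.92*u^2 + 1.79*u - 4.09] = 3.84000000000000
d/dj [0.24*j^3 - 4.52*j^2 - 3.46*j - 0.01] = 0.72*j^2 - 9.04*j - 3.46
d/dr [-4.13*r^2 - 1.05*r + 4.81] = -8.26*r - 1.05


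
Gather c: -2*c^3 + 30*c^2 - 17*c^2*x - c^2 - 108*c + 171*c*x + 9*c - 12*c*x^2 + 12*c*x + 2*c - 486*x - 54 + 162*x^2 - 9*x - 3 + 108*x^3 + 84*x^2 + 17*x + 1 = -2*c^3 + c^2*(29 - 17*x) + c*(-12*x^2 + 183*x - 97) + 108*x^3 + 246*x^2 - 478*x - 56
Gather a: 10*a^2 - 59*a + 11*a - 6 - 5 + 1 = 10*a^2 - 48*a - 10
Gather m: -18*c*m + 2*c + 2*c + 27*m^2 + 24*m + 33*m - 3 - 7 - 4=4*c + 27*m^2 + m*(57 - 18*c) - 14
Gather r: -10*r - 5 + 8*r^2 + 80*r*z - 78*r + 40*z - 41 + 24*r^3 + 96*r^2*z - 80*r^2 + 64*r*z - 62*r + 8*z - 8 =24*r^3 + r^2*(96*z - 72) + r*(144*z - 150) + 48*z - 54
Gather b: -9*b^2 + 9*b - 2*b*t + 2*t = -9*b^2 + b*(9 - 2*t) + 2*t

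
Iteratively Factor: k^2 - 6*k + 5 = (k - 1)*(k - 5)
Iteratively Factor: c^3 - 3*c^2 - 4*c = (c + 1)*(c^2 - 4*c) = (c - 4)*(c + 1)*(c)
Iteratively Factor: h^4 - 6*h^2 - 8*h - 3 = (h + 1)*(h^3 - h^2 - 5*h - 3) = (h + 1)^2*(h^2 - 2*h - 3) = (h + 1)^3*(h - 3)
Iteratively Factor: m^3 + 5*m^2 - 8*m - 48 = (m - 3)*(m^2 + 8*m + 16) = (m - 3)*(m + 4)*(m + 4)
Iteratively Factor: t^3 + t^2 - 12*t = (t + 4)*(t^2 - 3*t) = t*(t + 4)*(t - 3)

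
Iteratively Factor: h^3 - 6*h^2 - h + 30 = (h - 5)*(h^2 - h - 6) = (h - 5)*(h + 2)*(h - 3)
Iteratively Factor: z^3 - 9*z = (z - 3)*(z^2 + 3*z) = z*(z - 3)*(z + 3)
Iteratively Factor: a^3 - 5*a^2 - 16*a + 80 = (a + 4)*(a^2 - 9*a + 20) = (a - 5)*(a + 4)*(a - 4)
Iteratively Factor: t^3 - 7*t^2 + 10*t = (t - 5)*(t^2 - 2*t) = t*(t - 5)*(t - 2)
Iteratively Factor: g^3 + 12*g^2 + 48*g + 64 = (g + 4)*(g^2 + 8*g + 16) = (g + 4)^2*(g + 4)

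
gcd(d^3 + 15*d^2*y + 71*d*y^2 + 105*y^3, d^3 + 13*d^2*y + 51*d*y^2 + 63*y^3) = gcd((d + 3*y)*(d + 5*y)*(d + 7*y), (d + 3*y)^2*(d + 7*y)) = d^2 + 10*d*y + 21*y^2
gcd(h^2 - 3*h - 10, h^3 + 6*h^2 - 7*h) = 1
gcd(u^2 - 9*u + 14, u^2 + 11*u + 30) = 1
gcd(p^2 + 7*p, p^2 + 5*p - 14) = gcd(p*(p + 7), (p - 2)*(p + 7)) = p + 7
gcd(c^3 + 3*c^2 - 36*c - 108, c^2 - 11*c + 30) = c - 6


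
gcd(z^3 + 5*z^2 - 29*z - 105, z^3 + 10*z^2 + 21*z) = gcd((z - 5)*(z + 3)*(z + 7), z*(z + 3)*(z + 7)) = z^2 + 10*z + 21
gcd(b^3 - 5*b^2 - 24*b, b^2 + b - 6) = b + 3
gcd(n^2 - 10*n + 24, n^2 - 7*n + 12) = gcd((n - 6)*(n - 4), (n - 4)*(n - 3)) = n - 4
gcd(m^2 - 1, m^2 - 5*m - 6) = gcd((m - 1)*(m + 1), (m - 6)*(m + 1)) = m + 1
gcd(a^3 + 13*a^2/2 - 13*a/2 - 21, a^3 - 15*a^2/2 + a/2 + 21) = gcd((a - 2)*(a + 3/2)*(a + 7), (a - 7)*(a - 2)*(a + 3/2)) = a^2 - a/2 - 3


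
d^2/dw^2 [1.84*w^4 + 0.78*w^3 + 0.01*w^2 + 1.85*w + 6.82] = 22.08*w^2 + 4.68*w + 0.02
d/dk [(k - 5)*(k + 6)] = 2*k + 1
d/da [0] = 0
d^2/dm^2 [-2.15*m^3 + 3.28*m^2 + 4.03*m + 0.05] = 6.56 - 12.9*m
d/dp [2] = 0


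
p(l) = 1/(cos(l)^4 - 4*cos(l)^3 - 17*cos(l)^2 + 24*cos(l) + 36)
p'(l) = (4*sin(l)*cos(l)^3 - 12*sin(l)*cos(l)^2 - 34*sin(l)*cos(l) + 24*sin(l))/(cos(l)^4 - 4*cos(l)^3 - 17*cos(l)^2 + 24*cos(l) + 36)^2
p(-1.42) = 0.03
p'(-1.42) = -0.01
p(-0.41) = 0.02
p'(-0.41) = 0.00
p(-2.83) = 0.49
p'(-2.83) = -3.15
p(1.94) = 0.04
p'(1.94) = 0.05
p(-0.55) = 0.02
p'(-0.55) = 0.00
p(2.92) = 0.97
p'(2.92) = 8.75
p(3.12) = 102.14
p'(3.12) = 9460.03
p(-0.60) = 0.02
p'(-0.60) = 0.00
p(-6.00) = 0.02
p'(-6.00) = 0.00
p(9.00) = 0.27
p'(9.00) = 1.24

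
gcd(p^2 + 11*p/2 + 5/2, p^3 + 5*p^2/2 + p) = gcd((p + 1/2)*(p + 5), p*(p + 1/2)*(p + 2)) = p + 1/2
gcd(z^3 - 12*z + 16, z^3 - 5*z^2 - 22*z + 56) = z^2 + 2*z - 8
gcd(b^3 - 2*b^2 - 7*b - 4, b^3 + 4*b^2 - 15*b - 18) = b + 1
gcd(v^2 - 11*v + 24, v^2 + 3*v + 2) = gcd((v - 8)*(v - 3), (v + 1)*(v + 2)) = 1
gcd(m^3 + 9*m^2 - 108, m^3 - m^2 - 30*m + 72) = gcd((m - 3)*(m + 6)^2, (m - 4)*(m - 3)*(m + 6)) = m^2 + 3*m - 18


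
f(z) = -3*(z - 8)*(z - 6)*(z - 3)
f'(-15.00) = -3825.00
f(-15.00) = 26082.00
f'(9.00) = -81.00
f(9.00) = -54.00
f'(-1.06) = -388.23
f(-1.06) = 779.08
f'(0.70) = -203.01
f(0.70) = 266.96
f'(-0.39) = -311.15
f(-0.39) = 545.24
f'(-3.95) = -813.32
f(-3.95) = 2479.12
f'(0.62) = -210.22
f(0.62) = 283.49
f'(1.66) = -125.48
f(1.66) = 110.61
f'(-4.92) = -989.70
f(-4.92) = 3352.21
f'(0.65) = -207.50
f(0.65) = 277.22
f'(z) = -3*(z - 8)*(z - 6) - 3*(z - 8)*(z - 3) - 3*(z - 6)*(z - 3) = -9*z^2 + 102*z - 270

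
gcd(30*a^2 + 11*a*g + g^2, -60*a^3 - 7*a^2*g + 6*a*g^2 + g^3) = 5*a + g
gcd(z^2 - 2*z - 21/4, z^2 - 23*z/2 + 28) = z - 7/2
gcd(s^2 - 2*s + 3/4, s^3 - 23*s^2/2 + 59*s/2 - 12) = s - 1/2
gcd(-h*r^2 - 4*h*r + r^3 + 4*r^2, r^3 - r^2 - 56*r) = r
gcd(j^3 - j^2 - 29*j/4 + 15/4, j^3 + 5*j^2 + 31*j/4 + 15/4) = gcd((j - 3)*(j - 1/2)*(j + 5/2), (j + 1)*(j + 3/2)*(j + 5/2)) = j + 5/2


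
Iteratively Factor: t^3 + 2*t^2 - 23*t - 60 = (t - 5)*(t^2 + 7*t + 12) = (t - 5)*(t + 4)*(t + 3)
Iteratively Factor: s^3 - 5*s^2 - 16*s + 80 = (s + 4)*(s^2 - 9*s + 20) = (s - 5)*(s + 4)*(s - 4)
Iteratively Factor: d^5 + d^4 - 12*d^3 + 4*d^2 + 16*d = (d)*(d^4 + d^3 - 12*d^2 + 4*d + 16) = d*(d - 2)*(d^3 + 3*d^2 - 6*d - 8) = d*(d - 2)^2*(d^2 + 5*d + 4) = d*(d - 2)^2*(d + 4)*(d + 1)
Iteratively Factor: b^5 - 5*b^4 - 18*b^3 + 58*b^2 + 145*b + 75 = (b + 1)*(b^4 - 6*b^3 - 12*b^2 + 70*b + 75) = (b - 5)*(b + 1)*(b^3 - b^2 - 17*b - 15) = (b - 5)^2*(b + 1)*(b^2 + 4*b + 3) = (b - 5)^2*(b + 1)^2*(b + 3)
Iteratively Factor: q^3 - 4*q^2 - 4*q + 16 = (q + 2)*(q^2 - 6*q + 8) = (q - 2)*(q + 2)*(q - 4)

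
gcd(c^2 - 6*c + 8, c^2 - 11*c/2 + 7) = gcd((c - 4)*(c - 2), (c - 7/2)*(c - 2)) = c - 2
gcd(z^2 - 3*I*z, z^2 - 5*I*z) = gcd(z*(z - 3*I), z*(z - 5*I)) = z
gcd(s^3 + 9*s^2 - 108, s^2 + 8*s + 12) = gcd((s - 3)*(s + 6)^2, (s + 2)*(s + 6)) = s + 6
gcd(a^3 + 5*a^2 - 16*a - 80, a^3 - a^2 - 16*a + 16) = a^2 - 16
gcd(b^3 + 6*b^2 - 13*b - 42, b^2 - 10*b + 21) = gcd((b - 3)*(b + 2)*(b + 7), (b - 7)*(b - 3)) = b - 3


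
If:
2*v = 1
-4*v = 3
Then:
No Solution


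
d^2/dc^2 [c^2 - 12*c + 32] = 2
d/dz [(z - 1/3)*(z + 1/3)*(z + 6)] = 3*z^2 + 12*z - 1/9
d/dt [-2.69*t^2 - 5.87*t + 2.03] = -5.38*t - 5.87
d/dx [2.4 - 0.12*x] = -0.120000000000000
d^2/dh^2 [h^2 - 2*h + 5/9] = 2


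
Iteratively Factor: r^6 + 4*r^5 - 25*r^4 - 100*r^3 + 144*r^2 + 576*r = (r + 4)*(r^5 - 25*r^3 + 144*r) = r*(r + 4)*(r^4 - 25*r^2 + 144) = r*(r + 4)^2*(r^3 - 4*r^2 - 9*r + 36) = r*(r - 4)*(r + 4)^2*(r^2 - 9) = r*(r - 4)*(r + 3)*(r + 4)^2*(r - 3)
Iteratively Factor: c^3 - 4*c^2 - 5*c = (c)*(c^2 - 4*c - 5) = c*(c + 1)*(c - 5)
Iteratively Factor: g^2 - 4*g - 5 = (g + 1)*(g - 5)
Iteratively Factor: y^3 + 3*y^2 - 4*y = (y - 1)*(y^2 + 4*y) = y*(y - 1)*(y + 4)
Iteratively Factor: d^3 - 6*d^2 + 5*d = (d - 5)*(d^2 - d) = (d - 5)*(d - 1)*(d)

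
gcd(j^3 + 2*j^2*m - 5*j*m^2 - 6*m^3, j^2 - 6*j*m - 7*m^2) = j + m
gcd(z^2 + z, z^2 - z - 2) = z + 1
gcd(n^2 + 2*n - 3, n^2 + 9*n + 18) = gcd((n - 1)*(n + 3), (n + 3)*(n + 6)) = n + 3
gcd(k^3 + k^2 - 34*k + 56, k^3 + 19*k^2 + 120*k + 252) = k + 7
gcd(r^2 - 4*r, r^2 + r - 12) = 1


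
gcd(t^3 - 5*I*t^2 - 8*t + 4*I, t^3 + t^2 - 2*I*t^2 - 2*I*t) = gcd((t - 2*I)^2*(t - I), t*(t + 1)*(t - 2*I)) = t - 2*I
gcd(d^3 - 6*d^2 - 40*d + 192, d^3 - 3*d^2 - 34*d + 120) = d^2 + 2*d - 24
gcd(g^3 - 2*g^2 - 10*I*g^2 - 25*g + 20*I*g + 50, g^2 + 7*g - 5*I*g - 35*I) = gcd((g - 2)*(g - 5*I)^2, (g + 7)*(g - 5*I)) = g - 5*I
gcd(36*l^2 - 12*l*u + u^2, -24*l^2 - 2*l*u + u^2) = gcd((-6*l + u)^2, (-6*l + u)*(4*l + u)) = -6*l + u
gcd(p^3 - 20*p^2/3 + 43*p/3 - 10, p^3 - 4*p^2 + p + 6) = p^2 - 5*p + 6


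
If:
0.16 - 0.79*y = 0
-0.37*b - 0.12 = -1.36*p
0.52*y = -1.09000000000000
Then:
No Solution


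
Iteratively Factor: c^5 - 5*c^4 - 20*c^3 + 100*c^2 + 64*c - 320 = (c - 2)*(c^4 - 3*c^3 - 26*c^2 + 48*c + 160) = (c - 5)*(c - 2)*(c^3 + 2*c^2 - 16*c - 32) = (c - 5)*(c - 2)*(c + 2)*(c^2 - 16) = (c - 5)*(c - 2)*(c + 2)*(c + 4)*(c - 4)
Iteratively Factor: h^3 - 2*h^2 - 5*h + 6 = (h - 3)*(h^2 + h - 2) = (h - 3)*(h + 2)*(h - 1)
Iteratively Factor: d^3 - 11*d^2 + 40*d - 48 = (d - 4)*(d^2 - 7*d + 12) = (d - 4)^2*(d - 3)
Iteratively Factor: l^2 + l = (l + 1)*(l)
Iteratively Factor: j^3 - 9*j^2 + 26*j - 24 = (j - 2)*(j^2 - 7*j + 12) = (j - 4)*(j - 2)*(j - 3)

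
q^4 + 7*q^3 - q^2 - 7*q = q*(q - 1)*(q + 1)*(q + 7)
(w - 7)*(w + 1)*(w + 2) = w^3 - 4*w^2 - 19*w - 14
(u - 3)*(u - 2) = u^2 - 5*u + 6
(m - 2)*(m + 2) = m^2 - 4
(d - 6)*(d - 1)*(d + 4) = d^3 - 3*d^2 - 22*d + 24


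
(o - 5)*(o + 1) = o^2 - 4*o - 5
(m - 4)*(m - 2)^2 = m^3 - 8*m^2 + 20*m - 16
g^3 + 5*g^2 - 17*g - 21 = (g - 3)*(g + 1)*(g + 7)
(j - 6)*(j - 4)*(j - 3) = j^3 - 13*j^2 + 54*j - 72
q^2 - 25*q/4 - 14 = (q - 8)*(q + 7/4)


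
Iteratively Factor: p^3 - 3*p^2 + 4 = (p - 2)*(p^2 - p - 2) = (p - 2)^2*(p + 1)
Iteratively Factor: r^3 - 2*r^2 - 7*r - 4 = (r + 1)*(r^2 - 3*r - 4) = (r + 1)^2*(r - 4)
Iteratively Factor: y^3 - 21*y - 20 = (y - 5)*(y^2 + 5*y + 4) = (y - 5)*(y + 1)*(y + 4)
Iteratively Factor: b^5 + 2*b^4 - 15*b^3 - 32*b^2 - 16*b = (b)*(b^4 + 2*b^3 - 15*b^2 - 32*b - 16) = b*(b - 4)*(b^3 + 6*b^2 + 9*b + 4) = b*(b - 4)*(b + 4)*(b^2 + 2*b + 1) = b*(b - 4)*(b + 1)*(b + 4)*(b + 1)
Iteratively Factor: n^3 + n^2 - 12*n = (n)*(n^2 + n - 12) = n*(n - 3)*(n + 4)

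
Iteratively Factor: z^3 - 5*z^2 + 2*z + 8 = (z - 2)*(z^2 - 3*z - 4) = (z - 4)*(z - 2)*(z + 1)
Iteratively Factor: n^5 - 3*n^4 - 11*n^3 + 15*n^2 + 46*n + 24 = (n + 2)*(n^4 - 5*n^3 - n^2 + 17*n + 12) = (n - 4)*(n + 2)*(n^3 - n^2 - 5*n - 3) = (n - 4)*(n - 3)*(n + 2)*(n^2 + 2*n + 1) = (n - 4)*(n - 3)*(n + 1)*(n + 2)*(n + 1)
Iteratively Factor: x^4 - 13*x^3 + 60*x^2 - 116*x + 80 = (x - 2)*(x^3 - 11*x^2 + 38*x - 40) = (x - 5)*(x - 2)*(x^2 - 6*x + 8) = (x - 5)*(x - 2)^2*(x - 4)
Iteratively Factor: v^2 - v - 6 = (v - 3)*(v + 2)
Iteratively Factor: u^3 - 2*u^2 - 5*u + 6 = (u - 1)*(u^2 - u - 6) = (u - 1)*(u + 2)*(u - 3)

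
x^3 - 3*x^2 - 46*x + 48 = (x - 8)*(x - 1)*(x + 6)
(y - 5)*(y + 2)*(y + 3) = y^3 - 19*y - 30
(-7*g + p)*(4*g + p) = -28*g^2 - 3*g*p + p^2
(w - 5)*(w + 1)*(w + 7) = w^3 + 3*w^2 - 33*w - 35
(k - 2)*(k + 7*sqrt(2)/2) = k^2 - 2*k + 7*sqrt(2)*k/2 - 7*sqrt(2)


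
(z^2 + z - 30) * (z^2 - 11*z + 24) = z^4 - 10*z^3 - 17*z^2 + 354*z - 720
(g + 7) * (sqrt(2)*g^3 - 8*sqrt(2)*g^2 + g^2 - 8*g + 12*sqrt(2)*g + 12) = sqrt(2)*g^4 - sqrt(2)*g^3 + g^3 - 44*sqrt(2)*g^2 - g^2 - 44*g + 84*sqrt(2)*g + 84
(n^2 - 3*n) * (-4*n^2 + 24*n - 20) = -4*n^4 + 36*n^3 - 92*n^2 + 60*n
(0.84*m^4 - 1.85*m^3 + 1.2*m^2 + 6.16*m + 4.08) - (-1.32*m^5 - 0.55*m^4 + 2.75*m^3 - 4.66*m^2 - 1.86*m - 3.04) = 1.32*m^5 + 1.39*m^4 - 4.6*m^3 + 5.86*m^2 + 8.02*m + 7.12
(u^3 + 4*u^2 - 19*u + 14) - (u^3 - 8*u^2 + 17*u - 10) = 12*u^2 - 36*u + 24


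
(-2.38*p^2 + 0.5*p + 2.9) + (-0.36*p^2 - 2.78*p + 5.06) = -2.74*p^2 - 2.28*p + 7.96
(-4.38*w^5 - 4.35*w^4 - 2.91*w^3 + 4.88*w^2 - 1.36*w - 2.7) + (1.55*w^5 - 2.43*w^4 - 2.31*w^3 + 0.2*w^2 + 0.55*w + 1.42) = -2.83*w^5 - 6.78*w^4 - 5.22*w^3 + 5.08*w^2 - 0.81*w - 1.28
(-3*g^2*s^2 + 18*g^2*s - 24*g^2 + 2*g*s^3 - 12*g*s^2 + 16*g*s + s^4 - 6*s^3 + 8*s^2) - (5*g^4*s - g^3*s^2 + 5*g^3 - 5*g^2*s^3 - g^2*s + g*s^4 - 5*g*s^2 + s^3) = -5*g^4*s + g^3*s^2 - 5*g^3 + 5*g^2*s^3 - 3*g^2*s^2 + 19*g^2*s - 24*g^2 - g*s^4 + 2*g*s^3 - 7*g*s^2 + 16*g*s + s^4 - 7*s^3 + 8*s^2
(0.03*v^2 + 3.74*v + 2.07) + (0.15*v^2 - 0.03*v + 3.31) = 0.18*v^2 + 3.71*v + 5.38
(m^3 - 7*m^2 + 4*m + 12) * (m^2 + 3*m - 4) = m^5 - 4*m^4 - 21*m^3 + 52*m^2 + 20*m - 48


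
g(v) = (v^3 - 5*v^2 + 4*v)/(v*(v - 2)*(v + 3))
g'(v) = (3*v^2 - 10*v + 4)/(v*(v - 2)*(v + 3)) - (v^3 - 5*v^2 + 4*v)/(v*(v - 2)*(v + 3)^2) - (v^3 - 5*v^2 + 4*v)/(v*(v - 2)^2*(v + 3)) - (v^3 - 5*v^2 + 4*v)/(v^2*(v - 2)*(v + 3)) = 2*(3*v^2 - 10*v + 13)/(v^4 + 2*v^3 - 11*v^2 - 12*v + 36)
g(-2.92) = -68.92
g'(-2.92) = 875.02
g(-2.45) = -9.09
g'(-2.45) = 18.53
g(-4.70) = 4.35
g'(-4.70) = 1.95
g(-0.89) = -1.52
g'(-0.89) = 1.31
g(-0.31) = -0.91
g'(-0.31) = 0.85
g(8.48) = 0.45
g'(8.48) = 0.05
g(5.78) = 0.26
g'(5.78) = 0.10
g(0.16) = -0.55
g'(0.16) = 0.68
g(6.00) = 0.28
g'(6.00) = 0.09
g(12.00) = 0.59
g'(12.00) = 0.03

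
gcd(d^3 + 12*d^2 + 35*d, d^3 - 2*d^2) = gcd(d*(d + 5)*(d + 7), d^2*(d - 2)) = d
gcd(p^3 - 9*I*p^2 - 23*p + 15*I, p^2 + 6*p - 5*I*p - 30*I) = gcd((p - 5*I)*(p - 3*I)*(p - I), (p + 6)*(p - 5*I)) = p - 5*I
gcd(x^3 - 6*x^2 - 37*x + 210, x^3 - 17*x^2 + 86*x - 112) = x - 7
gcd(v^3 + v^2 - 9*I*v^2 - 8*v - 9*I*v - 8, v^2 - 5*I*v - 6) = 1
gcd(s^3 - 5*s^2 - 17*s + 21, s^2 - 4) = 1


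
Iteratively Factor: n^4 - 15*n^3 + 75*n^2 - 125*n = (n)*(n^3 - 15*n^2 + 75*n - 125) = n*(n - 5)*(n^2 - 10*n + 25) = n*(n - 5)^2*(n - 5)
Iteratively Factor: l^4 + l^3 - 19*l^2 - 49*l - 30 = (l - 5)*(l^3 + 6*l^2 + 11*l + 6) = (l - 5)*(l + 2)*(l^2 + 4*l + 3) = (l - 5)*(l + 2)*(l + 3)*(l + 1)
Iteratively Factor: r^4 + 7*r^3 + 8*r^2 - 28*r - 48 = (r - 2)*(r^3 + 9*r^2 + 26*r + 24) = (r - 2)*(r + 2)*(r^2 + 7*r + 12) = (r - 2)*(r + 2)*(r + 3)*(r + 4)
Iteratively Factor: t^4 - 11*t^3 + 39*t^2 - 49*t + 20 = (t - 1)*(t^3 - 10*t^2 + 29*t - 20) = (t - 1)^2*(t^2 - 9*t + 20) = (t - 5)*(t - 1)^2*(t - 4)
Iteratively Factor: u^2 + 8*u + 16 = (u + 4)*(u + 4)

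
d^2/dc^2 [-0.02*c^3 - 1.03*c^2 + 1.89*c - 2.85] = -0.12*c - 2.06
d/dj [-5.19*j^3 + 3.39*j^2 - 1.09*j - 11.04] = -15.57*j^2 + 6.78*j - 1.09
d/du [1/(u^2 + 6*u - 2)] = 2*(-u - 3)/(u^2 + 6*u - 2)^2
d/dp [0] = 0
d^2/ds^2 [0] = 0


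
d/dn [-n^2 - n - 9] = -2*n - 1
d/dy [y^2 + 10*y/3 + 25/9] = 2*y + 10/3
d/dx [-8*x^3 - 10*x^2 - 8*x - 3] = -24*x^2 - 20*x - 8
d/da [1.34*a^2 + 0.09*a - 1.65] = 2.68*a + 0.09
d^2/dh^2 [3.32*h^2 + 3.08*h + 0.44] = 6.64000000000000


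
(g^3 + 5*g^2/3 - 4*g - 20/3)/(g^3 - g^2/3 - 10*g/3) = (g + 2)/g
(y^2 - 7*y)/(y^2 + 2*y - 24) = y*(y - 7)/(y^2 + 2*y - 24)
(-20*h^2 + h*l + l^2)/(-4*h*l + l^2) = (5*h + l)/l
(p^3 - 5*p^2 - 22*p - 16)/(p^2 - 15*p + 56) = (p^2 + 3*p + 2)/(p - 7)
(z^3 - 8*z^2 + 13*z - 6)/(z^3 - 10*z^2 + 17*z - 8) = (z - 6)/(z - 8)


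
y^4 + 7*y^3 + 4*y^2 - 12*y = y*(y - 1)*(y + 2)*(y + 6)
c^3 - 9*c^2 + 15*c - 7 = (c - 7)*(c - 1)^2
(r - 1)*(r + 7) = r^2 + 6*r - 7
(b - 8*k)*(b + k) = b^2 - 7*b*k - 8*k^2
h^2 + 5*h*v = h*(h + 5*v)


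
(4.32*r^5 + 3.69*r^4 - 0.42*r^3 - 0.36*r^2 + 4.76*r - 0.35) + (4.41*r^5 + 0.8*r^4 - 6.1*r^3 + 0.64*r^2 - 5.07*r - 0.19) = 8.73*r^5 + 4.49*r^4 - 6.52*r^3 + 0.28*r^2 - 0.31*r - 0.54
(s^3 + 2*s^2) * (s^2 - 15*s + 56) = s^5 - 13*s^4 + 26*s^3 + 112*s^2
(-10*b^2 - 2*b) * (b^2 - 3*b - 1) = -10*b^4 + 28*b^3 + 16*b^2 + 2*b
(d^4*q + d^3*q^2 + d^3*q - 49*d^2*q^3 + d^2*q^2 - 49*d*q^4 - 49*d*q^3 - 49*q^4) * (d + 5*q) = d^5*q + 6*d^4*q^2 + d^4*q - 44*d^3*q^3 + 6*d^3*q^2 - 294*d^2*q^4 - 44*d^2*q^3 - 245*d*q^5 - 294*d*q^4 - 245*q^5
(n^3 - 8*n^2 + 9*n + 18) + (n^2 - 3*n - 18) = n^3 - 7*n^2 + 6*n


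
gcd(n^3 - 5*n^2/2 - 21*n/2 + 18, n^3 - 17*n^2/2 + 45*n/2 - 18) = n^2 - 11*n/2 + 6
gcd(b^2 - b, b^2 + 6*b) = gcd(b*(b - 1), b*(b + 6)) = b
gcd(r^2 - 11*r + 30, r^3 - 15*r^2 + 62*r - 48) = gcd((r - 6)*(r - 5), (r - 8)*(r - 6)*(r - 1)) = r - 6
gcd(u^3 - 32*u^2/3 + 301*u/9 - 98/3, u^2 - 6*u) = u - 6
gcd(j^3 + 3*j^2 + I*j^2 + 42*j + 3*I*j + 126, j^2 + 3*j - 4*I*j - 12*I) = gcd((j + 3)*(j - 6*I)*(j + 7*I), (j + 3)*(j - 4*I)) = j + 3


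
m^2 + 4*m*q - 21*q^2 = (m - 3*q)*(m + 7*q)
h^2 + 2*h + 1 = (h + 1)^2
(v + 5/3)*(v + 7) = v^2 + 26*v/3 + 35/3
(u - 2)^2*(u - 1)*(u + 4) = u^4 - u^3 - 12*u^2 + 28*u - 16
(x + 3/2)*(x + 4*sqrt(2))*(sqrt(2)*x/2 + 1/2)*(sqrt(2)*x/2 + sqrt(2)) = x^4/2 + 7*x^3/4 + 9*sqrt(2)*x^3/4 + 7*x^2/2 + 63*sqrt(2)*x^2/8 + 7*x + 27*sqrt(2)*x/4 + 6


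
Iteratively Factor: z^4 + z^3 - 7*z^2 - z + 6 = (z + 1)*(z^3 - 7*z + 6) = (z - 1)*(z + 1)*(z^2 + z - 6) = (z - 1)*(z + 1)*(z + 3)*(z - 2)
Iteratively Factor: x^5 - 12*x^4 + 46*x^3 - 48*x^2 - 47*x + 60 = (x - 1)*(x^4 - 11*x^3 + 35*x^2 - 13*x - 60) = (x - 1)*(x + 1)*(x^3 - 12*x^2 + 47*x - 60) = (x - 4)*(x - 1)*(x + 1)*(x^2 - 8*x + 15) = (x - 4)*(x - 3)*(x - 1)*(x + 1)*(x - 5)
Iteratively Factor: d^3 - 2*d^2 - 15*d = (d - 5)*(d^2 + 3*d) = (d - 5)*(d + 3)*(d)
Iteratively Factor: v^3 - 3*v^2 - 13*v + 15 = (v - 1)*(v^2 - 2*v - 15) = (v - 1)*(v + 3)*(v - 5)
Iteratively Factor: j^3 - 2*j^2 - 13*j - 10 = (j + 2)*(j^2 - 4*j - 5) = (j + 1)*(j + 2)*(j - 5)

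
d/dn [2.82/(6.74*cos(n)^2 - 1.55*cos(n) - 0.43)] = (38.0136*cos(n) - 4.371)*sin(n)/(-6.74*cos(n)^2 + 1.55*cos(n) + 0.43)^2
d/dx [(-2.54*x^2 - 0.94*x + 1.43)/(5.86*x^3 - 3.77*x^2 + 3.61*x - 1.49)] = (14.8844*x^4 + 11.0168*x^3 - 37.8526*x^2 + 18.3514*x - 3.7617)/(34.3396*x^6 - 44.1844*x^5 + 56.5221*x^4 - 44.6822*x^3 + 24.2667*x^2 - 10.7578*x + 2.2201)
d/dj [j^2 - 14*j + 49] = 2*j - 14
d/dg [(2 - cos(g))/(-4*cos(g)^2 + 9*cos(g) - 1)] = (-4*sin(g)^2 - 16*cos(g) + 21)*sin(g)/(4*cos(g)^2 - 9*cos(g) + 1)^2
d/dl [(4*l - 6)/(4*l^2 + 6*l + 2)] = (-4*l^2 + 12*l + 11)/(4*l^4 + 12*l^3 + 13*l^2 + 6*l + 1)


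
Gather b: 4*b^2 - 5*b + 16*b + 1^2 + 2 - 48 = 4*b^2 + 11*b - 45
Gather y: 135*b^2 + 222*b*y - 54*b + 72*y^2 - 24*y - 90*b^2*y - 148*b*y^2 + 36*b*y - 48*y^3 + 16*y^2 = 135*b^2 - 54*b - 48*y^3 + y^2*(88 - 148*b) + y*(-90*b^2 + 258*b - 24)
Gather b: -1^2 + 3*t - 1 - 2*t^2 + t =-2*t^2 + 4*t - 2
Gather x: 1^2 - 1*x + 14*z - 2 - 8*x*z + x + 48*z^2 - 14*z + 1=-8*x*z + 48*z^2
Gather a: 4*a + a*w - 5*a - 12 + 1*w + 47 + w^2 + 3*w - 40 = a*(w - 1) + w^2 + 4*w - 5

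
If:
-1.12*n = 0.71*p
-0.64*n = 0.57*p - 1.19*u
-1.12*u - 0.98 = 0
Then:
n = 4.02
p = -6.34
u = -0.88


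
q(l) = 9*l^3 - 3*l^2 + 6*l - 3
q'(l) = 27*l^2 - 6*l + 6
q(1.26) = 17.80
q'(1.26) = 41.31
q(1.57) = 33.85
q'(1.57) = 63.13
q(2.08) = 77.49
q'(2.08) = 110.33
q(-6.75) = -2948.11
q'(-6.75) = 1276.69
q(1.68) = 41.29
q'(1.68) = 72.12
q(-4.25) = -773.58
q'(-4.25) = 519.19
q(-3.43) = -422.06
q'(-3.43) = 344.23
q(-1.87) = -83.56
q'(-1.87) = 111.64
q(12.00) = 15189.00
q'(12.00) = 3822.00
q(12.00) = 15189.00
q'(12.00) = 3822.00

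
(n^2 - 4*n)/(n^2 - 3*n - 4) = n/(n + 1)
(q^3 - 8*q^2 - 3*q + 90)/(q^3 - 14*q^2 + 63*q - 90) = (q + 3)/(q - 3)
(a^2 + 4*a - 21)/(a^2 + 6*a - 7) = (a - 3)/(a - 1)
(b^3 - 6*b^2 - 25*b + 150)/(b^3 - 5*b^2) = (b^2 - b - 30)/b^2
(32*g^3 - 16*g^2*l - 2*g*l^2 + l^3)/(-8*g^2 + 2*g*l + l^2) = -4*g + l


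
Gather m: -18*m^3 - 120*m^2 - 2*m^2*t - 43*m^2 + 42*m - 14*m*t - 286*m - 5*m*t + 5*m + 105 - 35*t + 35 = -18*m^3 + m^2*(-2*t - 163) + m*(-19*t - 239) - 35*t + 140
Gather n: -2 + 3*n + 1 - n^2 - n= -n^2 + 2*n - 1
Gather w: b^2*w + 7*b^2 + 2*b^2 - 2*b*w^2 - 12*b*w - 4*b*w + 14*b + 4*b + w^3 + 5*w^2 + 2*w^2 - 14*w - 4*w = 9*b^2 + 18*b + w^3 + w^2*(7 - 2*b) + w*(b^2 - 16*b - 18)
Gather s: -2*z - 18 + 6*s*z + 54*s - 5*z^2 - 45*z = s*(6*z + 54) - 5*z^2 - 47*z - 18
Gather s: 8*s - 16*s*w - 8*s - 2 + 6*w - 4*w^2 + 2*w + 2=-16*s*w - 4*w^2 + 8*w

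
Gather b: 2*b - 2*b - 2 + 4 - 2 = 0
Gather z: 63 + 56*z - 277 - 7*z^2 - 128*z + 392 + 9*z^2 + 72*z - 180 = 2*z^2 - 2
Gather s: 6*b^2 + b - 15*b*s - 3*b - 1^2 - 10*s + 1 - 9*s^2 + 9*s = 6*b^2 - 2*b - 9*s^2 + s*(-15*b - 1)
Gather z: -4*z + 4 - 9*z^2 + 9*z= -9*z^2 + 5*z + 4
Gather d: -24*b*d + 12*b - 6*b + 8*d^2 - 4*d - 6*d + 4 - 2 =6*b + 8*d^2 + d*(-24*b - 10) + 2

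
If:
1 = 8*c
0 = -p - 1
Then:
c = 1/8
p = -1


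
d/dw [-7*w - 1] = -7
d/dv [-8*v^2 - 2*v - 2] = -16*v - 2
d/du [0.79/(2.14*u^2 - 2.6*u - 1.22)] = (2.054 - 3.3812*u)/(-2.14*u^2 + 2.6*u + 1.22)^2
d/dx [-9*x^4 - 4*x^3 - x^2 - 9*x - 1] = -36*x^3 - 12*x^2 - 2*x - 9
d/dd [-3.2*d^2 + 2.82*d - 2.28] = 2.82 - 6.4*d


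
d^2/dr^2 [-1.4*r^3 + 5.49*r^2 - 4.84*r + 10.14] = 10.98 - 8.4*r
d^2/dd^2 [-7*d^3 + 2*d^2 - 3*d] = 4 - 42*d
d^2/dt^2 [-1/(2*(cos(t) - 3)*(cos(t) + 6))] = (4*sin(t)^4 - 83*sin(t)^2 + 171*cos(t)/4 + 9*cos(3*t)/4 + 25)/(2*(cos(t) - 3)^3*(cos(t) + 6)^3)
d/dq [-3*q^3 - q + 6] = -9*q^2 - 1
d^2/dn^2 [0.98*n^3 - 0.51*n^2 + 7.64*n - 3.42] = 5.88*n - 1.02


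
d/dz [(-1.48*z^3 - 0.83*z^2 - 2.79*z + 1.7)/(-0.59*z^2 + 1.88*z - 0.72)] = (0.8732*z^4 - 5.5648*z^3 - 0.00970000000000026*z^2 + 3.2012*z - 1.1872)/(0.3481*z^4 - 2.2184*z^3 + 4.384*z^2 - 2.7072*z + 0.5184)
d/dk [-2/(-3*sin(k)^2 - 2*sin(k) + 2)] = -4*(3*sin(k) + 1)*cos(k)/(3*sin(k)^2 + 2*sin(k) - 2)^2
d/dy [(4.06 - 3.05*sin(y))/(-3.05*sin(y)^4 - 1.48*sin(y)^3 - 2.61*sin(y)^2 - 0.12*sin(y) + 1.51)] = (-27.9075*sin(y)^4 + 40.504*sin(y)^3 + 10.0659*sin(y)^2 + 21.1932*sin(y) - 4.1183)*cos(y)/(9.3025*sin(y)^8 + 9.028*sin(y)^7 + 18.1114*sin(y)^6 + 8.4576*sin(y)^5 - 2.0437*sin(y)^4 - 3.8432*sin(y)^3 - 7.8678*sin(y)^2 - 0.3624*sin(y) + 2.2801)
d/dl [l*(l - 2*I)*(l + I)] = 3*l^2 - 2*I*l + 2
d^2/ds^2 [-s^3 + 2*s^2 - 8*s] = 4 - 6*s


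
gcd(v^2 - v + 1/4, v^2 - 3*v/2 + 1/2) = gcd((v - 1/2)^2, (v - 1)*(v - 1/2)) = v - 1/2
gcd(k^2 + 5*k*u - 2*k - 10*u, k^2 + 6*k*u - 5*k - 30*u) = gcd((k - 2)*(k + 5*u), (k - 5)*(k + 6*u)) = 1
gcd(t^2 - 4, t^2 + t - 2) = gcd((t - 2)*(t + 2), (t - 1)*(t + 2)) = t + 2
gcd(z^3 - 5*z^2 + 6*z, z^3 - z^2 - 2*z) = z^2 - 2*z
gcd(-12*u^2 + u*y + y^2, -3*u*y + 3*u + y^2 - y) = -3*u + y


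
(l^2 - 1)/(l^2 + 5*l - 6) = (l + 1)/(l + 6)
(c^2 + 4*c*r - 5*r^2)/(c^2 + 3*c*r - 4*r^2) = (c + 5*r)/(c + 4*r)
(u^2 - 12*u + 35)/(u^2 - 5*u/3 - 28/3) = 3*(-u^2 + 12*u - 35)/(-3*u^2 + 5*u + 28)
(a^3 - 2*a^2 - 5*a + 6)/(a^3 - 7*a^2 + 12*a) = (a^2 + a - 2)/(a*(a - 4))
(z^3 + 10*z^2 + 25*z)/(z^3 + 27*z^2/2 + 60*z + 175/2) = 2*z/(2*z + 7)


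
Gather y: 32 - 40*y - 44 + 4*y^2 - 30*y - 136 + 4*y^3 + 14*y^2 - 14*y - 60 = 4*y^3 + 18*y^2 - 84*y - 208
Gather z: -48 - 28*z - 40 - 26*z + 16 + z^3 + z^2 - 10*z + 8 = z^3 + z^2 - 64*z - 64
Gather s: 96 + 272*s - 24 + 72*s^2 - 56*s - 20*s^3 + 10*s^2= -20*s^3 + 82*s^2 + 216*s + 72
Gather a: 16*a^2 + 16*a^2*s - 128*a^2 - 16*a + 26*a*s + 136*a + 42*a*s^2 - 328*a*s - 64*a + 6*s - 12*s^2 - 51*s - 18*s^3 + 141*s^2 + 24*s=a^2*(16*s - 112) + a*(42*s^2 - 302*s + 56) - 18*s^3 + 129*s^2 - 21*s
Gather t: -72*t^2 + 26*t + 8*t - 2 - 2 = -72*t^2 + 34*t - 4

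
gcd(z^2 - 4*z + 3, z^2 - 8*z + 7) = z - 1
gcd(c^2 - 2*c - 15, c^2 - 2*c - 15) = c^2 - 2*c - 15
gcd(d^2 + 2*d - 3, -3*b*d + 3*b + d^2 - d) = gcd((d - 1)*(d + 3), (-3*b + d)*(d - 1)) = d - 1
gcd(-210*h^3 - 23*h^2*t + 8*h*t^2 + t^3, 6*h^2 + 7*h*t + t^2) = 6*h + t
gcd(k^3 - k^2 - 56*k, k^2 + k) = k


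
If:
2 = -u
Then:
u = -2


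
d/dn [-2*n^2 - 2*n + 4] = -4*n - 2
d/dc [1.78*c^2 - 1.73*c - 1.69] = 3.56*c - 1.73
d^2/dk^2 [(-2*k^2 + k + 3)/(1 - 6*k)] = -224/(216*k^3 - 108*k^2 + 18*k - 1)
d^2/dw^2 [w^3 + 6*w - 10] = 6*w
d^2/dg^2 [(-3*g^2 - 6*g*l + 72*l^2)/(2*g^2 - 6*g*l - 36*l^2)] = 3*l*(-5*g^3 + 18*g^2*l - 324*g*l^2 + 432*l^3)/(g^6 - 9*g^5*l - 27*g^4*l^2 + 297*g^3*l^3 + 486*g^2*l^4 - 2916*g*l^5 - 5832*l^6)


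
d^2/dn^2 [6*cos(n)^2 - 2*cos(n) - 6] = 2*cos(n) - 12*cos(2*n)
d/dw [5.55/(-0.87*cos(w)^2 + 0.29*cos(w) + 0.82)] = (1.6095 - 9.657*cos(w))*sin(w)/(-0.87*cos(w)^2 + 0.29*cos(w) + 0.82)^2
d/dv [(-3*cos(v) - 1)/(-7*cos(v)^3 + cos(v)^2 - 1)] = (59*cos(v)/2 + 9*cos(2*v) + 21*cos(3*v)/2 + 6)*sin(v)/(7*cos(v)^3 - cos(v)^2 + 1)^2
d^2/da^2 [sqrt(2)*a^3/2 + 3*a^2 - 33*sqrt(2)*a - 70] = 3*sqrt(2)*a + 6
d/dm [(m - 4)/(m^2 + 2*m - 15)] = (m^2 + 2*m - 2*(m - 4)*(m + 1) - 15)/(m^2 + 2*m - 15)^2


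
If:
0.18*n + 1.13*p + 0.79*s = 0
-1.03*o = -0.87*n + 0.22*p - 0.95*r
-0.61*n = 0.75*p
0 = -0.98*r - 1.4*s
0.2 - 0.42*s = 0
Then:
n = 0.51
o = -0.11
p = -0.41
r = -0.68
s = 0.48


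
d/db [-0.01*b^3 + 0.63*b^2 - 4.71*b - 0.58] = -0.03*b^2 + 1.26*b - 4.71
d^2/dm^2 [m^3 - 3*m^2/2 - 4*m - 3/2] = 6*m - 3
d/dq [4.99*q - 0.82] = 4.99000000000000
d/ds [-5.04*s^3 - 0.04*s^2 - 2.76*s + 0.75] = -15.12*s^2 - 0.08*s - 2.76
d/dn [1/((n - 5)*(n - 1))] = 2*(3 - n)/(n^4 - 12*n^3 + 46*n^2 - 60*n + 25)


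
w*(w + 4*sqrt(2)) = w^2 + 4*sqrt(2)*w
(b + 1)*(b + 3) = b^2 + 4*b + 3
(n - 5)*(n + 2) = n^2 - 3*n - 10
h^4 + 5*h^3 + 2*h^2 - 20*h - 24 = (h - 2)*(h + 2)^2*(h + 3)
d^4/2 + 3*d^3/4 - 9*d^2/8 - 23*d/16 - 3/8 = (d/2 + 1/4)*(d - 3/2)*(d + 1/2)*(d + 2)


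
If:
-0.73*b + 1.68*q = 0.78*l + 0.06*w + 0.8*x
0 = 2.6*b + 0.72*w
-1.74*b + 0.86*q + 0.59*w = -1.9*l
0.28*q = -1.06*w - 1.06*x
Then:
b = 0.330723414484055*x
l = 0.340824444293126*x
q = 0.735484773403047*x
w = -1.19427899674797*x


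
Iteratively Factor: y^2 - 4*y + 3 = (y - 1)*(y - 3)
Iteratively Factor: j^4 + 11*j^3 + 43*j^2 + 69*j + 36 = (j + 3)*(j^3 + 8*j^2 + 19*j + 12) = (j + 3)*(j + 4)*(j^2 + 4*j + 3) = (j + 1)*(j + 3)*(j + 4)*(j + 3)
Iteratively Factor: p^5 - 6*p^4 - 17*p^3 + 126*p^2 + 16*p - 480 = (p + 4)*(p^4 - 10*p^3 + 23*p^2 + 34*p - 120) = (p - 4)*(p + 4)*(p^3 - 6*p^2 - p + 30) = (p - 5)*(p - 4)*(p + 4)*(p^2 - p - 6) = (p - 5)*(p - 4)*(p + 2)*(p + 4)*(p - 3)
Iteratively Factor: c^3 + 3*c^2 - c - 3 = (c + 1)*(c^2 + 2*c - 3) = (c + 1)*(c + 3)*(c - 1)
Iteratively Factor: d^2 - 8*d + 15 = (d - 5)*(d - 3)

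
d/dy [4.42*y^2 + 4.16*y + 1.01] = 8.84*y + 4.16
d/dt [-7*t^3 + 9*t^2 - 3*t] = -21*t^2 + 18*t - 3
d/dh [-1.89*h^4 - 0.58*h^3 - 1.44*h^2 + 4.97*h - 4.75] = -7.56*h^3 - 1.74*h^2 - 2.88*h + 4.97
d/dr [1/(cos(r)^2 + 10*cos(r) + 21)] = 2*(cos(r) + 5)*sin(r)/(cos(r)^2 + 10*cos(r) + 21)^2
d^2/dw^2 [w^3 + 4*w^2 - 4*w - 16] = 6*w + 8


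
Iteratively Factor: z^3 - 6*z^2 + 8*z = (z)*(z^2 - 6*z + 8) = z*(z - 4)*(z - 2)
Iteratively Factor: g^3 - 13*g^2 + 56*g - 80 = (g - 4)*(g^2 - 9*g + 20) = (g - 4)^2*(g - 5)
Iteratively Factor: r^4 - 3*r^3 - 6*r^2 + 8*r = (r - 1)*(r^3 - 2*r^2 - 8*r) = (r - 4)*(r - 1)*(r^2 + 2*r) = r*(r - 4)*(r - 1)*(r + 2)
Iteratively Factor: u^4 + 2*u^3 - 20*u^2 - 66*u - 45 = (u - 5)*(u^3 + 7*u^2 + 15*u + 9) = (u - 5)*(u + 3)*(u^2 + 4*u + 3) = (u - 5)*(u + 3)^2*(u + 1)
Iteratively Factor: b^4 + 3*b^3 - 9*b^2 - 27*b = (b)*(b^3 + 3*b^2 - 9*b - 27) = b*(b + 3)*(b^2 - 9) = b*(b + 3)^2*(b - 3)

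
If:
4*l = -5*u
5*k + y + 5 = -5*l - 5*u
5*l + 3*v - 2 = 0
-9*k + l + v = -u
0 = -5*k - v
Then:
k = 2/335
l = 28/67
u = -112/335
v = -2/67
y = -365/67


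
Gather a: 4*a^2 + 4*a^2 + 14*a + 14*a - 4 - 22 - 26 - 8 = 8*a^2 + 28*a - 60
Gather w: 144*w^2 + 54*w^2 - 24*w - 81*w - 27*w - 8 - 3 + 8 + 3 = 198*w^2 - 132*w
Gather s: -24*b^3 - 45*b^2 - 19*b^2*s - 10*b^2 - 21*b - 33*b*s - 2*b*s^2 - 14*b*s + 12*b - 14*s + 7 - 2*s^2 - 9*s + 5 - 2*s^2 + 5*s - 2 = -24*b^3 - 55*b^2 - 9*b + s^2*(-2*b - 4) + s*(-19*b^2 - 47*b - 18) + 10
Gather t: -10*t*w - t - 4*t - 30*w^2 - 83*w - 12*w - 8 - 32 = t*(-10*w - 5) - 30*w^2 - 95*w - 40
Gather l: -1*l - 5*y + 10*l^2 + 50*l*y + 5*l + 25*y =10*l^2 + l*(50*y + 4) + 20*y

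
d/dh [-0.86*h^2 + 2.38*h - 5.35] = 2.38 - 1.72*h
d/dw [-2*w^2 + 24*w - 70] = 24 - 4*w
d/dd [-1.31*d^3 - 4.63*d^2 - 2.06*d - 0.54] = -3.93*d^2 - 9.26*d - 2.06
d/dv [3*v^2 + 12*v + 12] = 6*v + 12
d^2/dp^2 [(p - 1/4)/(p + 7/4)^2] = 128*(4*p - 17)/(4*p + 7)^4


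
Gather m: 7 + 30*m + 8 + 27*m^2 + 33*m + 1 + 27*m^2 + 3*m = 54*m^2 + 66*m + 16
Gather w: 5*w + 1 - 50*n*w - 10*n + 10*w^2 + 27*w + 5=-10*n + 10*w^2 + w*(32 - 50*n) + 6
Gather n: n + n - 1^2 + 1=2*n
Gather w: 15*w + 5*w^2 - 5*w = 5*w^2 + 10*w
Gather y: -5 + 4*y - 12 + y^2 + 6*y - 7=y^2 + 10*y - 24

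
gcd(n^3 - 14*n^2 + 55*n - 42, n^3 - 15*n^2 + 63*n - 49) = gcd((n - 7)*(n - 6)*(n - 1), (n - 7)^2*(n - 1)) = n^2 - 8*n + 7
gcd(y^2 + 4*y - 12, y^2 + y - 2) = 1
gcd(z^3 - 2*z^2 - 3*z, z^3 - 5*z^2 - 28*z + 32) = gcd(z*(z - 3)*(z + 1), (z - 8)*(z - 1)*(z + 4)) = 1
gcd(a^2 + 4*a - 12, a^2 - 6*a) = 1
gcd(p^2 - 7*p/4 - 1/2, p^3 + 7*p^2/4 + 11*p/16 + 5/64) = p + 1/4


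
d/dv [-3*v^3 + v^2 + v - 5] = -9*v^2 + 2*v + 1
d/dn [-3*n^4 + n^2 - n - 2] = -12*n^3 + 2*n - 1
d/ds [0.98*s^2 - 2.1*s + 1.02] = 1.96*s - 2.1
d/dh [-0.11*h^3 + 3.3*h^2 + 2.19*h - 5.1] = -0.33*h^2 + 6.6*h + 2.19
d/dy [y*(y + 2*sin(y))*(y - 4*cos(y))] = y*(y + 2*sin(y))*(4*sin(y) + 1) + y*(y - 4*cos(y))*(2*cos(y) + 1) + (y + 2*sin(y))*(y - 4*cos(y))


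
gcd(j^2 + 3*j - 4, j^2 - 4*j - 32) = j + 4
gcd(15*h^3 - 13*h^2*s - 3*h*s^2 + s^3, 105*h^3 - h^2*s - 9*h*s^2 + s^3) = -15*h^2 - 2*h*s + s^2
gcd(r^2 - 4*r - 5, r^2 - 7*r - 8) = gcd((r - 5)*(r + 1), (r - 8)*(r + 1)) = r + 1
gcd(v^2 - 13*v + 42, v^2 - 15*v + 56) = v - 7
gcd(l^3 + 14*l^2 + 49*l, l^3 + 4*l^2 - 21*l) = l^2 + 7*l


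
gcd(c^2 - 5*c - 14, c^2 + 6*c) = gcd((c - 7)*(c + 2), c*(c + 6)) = 1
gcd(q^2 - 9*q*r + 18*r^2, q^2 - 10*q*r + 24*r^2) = q - 6*r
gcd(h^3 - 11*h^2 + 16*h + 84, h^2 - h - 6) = h + 2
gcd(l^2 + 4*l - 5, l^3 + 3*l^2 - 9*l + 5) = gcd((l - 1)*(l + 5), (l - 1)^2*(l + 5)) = l^2 + 4*l - 5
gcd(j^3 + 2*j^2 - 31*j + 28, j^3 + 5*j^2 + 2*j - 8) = j - 1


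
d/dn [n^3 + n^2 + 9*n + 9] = 3*n^2 + 2*n + 9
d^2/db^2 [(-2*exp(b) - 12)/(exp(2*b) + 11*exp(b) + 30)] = 2*(5 - exp(b))*exp(b)/(exp(3*b) + 15*exp(2*b) + 75*exp(b) + 125)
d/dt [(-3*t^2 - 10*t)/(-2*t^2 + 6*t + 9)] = 2*(-19*t^2 - 27*t - 45)/(4*t^4 - 24*t^3 + 108*t + 81)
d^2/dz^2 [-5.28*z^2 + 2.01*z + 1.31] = -10.5600000000000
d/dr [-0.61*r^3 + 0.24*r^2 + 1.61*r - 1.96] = -1.83*r^2 + 0.48*r + 1.61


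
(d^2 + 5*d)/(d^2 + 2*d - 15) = d/(d - 3)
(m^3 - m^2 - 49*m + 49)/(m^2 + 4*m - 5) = (m^2 - 49)/(m + 5)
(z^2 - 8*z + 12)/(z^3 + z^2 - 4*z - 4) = (z - 6)/(z^2 + 3*z + 2)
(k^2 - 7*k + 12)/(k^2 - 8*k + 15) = (k - 4)/(k - 5)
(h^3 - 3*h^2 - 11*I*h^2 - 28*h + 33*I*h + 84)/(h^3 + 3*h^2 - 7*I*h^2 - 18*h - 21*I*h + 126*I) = (h - 4*I)/(h + 6)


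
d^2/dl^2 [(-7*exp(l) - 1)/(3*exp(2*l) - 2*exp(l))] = (-63*exp(3*l) - 78*exp(2*l) + 18*exp(l) - 4)*exp(-l)/(27*exp(3*l) - 54*exp(2*l) + 36*exp(l) - 8)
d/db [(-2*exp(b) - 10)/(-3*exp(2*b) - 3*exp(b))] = 2*(-exp(2*b) - 10*exp(b) - 5)*exp(-b)/(3*(exp(2*b) + 2*exp(b) + 1))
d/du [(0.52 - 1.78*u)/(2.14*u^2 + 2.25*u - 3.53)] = (3.8092*u^2 - 2.2256*u + 5.1134)/(4.5796*u^4 + 9.63*u^3 - 10.0459*u^2 - 15.885*u + 12.4609)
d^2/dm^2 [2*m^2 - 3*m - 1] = 4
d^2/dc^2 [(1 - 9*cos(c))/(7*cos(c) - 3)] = 20*(-7*sin(c)^2 + 3*cos(c) - 7)/(7*cos(c) - 3)^3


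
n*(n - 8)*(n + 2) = n^3 - 6*n^2 - 16*n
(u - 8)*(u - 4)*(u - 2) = u^3 - 14*u^2 + 56*u - 64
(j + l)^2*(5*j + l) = 5*j^3 + 11*j^2*l + 7*j*l^2 + l^3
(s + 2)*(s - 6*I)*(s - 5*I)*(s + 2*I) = s^4 + 2*s^3 - 9*I*s^3 - 8*s^2 - 18*I*s^2 - 16*s - 60*I*s - 120*I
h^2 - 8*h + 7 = (h - 7)*(h - 1)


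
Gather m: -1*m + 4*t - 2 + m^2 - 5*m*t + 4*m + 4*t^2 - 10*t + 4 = m^2 + m*(3 - 5*t) + 4*t^2 - 6*t + 2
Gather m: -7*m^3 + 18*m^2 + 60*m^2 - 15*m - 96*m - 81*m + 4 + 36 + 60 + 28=-7*m^3 + 78*m^2 - 192*m + 128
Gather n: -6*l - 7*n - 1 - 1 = -6*l - 7*n - 2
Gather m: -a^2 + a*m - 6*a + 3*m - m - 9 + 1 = -a^2 - 6*a + m*(a + 2) - 8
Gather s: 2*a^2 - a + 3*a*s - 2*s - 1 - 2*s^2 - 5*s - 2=2*a^2 - a - 2*s^2 + s*(3*a - 7) - 3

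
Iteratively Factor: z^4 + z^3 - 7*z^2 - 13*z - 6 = (z + 2)*(z^3 - z^2 - 5*z - 3) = (z + 1)*(z + 2)*(z^2 - 2*z - 3) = (z + 1)^2*(z + 2)*(z - 3)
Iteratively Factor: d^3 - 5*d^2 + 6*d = (d - 2)*(d^2 - 3*d) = d*(d - 2)*(d - 3)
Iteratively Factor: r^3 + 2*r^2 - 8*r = (r)*(r^2 + 2*r - 8) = r*(r - 2)*(r + 4)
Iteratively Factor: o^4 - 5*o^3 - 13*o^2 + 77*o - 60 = (o - 5)*(o^3 - 13*o + 12) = (o - 5)*(o + 4)*(o^2 - 4*o + 3) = (o - 5)*(o - 3)*(o + 4)*(o - 1)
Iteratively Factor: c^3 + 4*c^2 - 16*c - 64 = (c + 4)*(c^2 - 16) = (c - 4)*(c + 4)*(c + 4)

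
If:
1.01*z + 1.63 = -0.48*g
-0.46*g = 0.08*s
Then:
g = -2.10416666666667*z - 3.39583333333333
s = 12.0989583333333*z + 19.5260416666667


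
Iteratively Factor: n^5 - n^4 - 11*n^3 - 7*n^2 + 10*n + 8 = (n + 2)*(n^4 - 3*n^3 - 5*n^2 + 3*n + 4) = (n + 1)*(n + 2)*(n^3 - 4*n^2 - n + 4) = (n + 1)^2*(n + 2)*(n^2 - 5*n + 4) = (n - 1)*(n + 1)^2*(n + 2)*(n - 4)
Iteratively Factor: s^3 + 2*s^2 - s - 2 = (s + 2)*(s^2 - 1) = (s - 1)*(s + 2)*(s + 1)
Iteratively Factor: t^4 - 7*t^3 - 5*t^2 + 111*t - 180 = (t - 3)*(t^3 - 4*t^2 - 17*t + 60) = (t - 5)*(t - 3)*(t^2 + t - 12) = (t - 5)*(t - 3)*(t + 4)*(t - 3)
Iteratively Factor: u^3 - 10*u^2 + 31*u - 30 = (u - 5)*(u^2 - 5*u + 6) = (u - 5)*(u - 3)*(u - 2)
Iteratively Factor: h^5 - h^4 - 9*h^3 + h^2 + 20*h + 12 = (h - 3)*(h^4 + 2*h^3 - 3*h^2 - 8*h - 4) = (h - 3)*(h + 1)*(h^3 + h^2 - 4*h - 4) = (h - 3)*(h + 1)*(h + 2)*(h^2 - h - 2) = (h - 3)*(h - 2)*(h + 1)*(h + 2)*(h + 1)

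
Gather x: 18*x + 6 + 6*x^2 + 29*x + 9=6*x^2 + 47*x + 15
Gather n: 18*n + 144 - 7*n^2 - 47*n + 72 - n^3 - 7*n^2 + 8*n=-n^3 - 14*n^2 - 21*n + 216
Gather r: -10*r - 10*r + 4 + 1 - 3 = 2 - 20*r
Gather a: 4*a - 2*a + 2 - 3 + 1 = 2*a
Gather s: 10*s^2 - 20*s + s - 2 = 10*s^2 - 19*s - 2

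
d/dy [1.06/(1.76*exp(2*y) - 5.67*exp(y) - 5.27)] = (6.0102 - 3.7312*exp(y))*exp(y)/(-1.76*exp(2*y) + 5.67*exp(y) + 5.27)^2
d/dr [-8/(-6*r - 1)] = -48/(6*r + 1)^2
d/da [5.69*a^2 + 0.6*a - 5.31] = 11.38*a + 0.6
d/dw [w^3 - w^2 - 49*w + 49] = 3*w^2 - 2*w - 49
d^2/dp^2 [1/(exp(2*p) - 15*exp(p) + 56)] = ((15 - 4*exp(p))*(exp(2*p) - 15*exp(p) + 56) + 2*(2*exp(p) - 15)^2*exp(p))*exp(p)/(exp(2*p) - 15*exp(p) + 56)^3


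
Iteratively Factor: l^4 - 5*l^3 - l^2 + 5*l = (l - 5)*(l^3 - l) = (l - 5)*(l - 1)*(l^2 + l) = l*(l - 5)*(l - 1)*(l + 1)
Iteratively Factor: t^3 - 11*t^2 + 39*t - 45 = (t - 5)*(t^2 - 6*t + 9) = (t - 5)*(t - 3)*(t - 3)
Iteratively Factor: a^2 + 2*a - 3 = (a + 3)*(a - 1)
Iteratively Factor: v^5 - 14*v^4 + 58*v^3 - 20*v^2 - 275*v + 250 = (v - 5)*(v^4 - 9*v^3 + 13*v^2 + 45*v - 50) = (v - 5)^2*(v^3 - 4*v^2 - 7*v + 10) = (v - 5)^3*(v^2 + v - 2) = (v - 5)^3*(v + 2)*(v - 1)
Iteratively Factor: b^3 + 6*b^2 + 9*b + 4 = (b + 1)*(b^2 + 5*b + 4) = (b + 1)*(b + 4)*(b + 1)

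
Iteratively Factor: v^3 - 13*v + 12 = (v + 4)*(v^2 - 4*v + 3) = (v - 1)*(v + 4)*(v - 3)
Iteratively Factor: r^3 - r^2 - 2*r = (r - 2)*(r^2 + r) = r*(r - 2)*(r + 1)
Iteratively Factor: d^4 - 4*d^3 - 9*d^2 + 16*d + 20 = (d + 2)*(d^3 - 6*d^2 + 3*d + 10) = (d - 2)*(d + 2)*(d^2 - 4*d - 5) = (d - 5)*(d - 2)*(d + 2)*(d + 1)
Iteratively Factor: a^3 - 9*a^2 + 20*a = (a)*(a^2 - 9*a + 20) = a*(a - 5)*(a - 4)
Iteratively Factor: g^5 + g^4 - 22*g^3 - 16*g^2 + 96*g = (g + 4)*(g^4 - 3*g^3 - 10*g^2 + 24*g) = (g - 4)*(g + 4)*(g^3 + g^2 - 6*g) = (g - 4)*(g + 3)*(g + 4)*(g^2 - 2*g) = (g - 4)*(g - 2)*(g + 3)*(g + 4)*(g)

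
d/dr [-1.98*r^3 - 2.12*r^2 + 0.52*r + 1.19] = -5.94*r^2 - 4.24*r + 0.52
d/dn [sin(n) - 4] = cos(n)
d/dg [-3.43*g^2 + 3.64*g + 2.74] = 3.64 - 6.86*g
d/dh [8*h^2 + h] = 16*h + 1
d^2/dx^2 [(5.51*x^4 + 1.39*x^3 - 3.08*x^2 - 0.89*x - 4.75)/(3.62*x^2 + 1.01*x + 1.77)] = (144.410488*x^6 + 120.873972*x^5 + 245.55315*x^4 + 141.823298*x^3 - 33.0098819999998*x^2 - 43.857798*x + 35.062792)/(47.437928*x^6 + 39.706332*x^5 + 80.66265*x^4 + 39.859145*x^3 + 39.440025*x^2 + 9.492687*x + 5.545233)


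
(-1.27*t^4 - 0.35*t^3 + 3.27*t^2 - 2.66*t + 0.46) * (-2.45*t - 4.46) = 3.1115*t^5 + 6.5217*t^4 - 6.4505*t^3 - 8.0672*t^2 + 10.7366*t - 2.0516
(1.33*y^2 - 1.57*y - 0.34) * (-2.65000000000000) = -3.5245*y^2 + 4.1605*y + 0.901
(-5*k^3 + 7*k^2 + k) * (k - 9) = -5*k^4 + 52*k^3 - 62*k^2 - 9*k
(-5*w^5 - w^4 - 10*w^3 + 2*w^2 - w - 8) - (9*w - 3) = -5*w^5 - w^4 - 10*w^3 + 2*w^2 - 10*w - 5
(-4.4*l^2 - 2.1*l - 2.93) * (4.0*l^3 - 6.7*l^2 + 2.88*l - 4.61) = -17.6*l^5 + 21.08*l^4 - 10.322*l^3 + 33.867*l^2 + 1.2426*l + 13.5073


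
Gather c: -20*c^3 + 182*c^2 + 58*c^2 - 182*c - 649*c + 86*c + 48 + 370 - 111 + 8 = -20*c^3 + 240*c^2 - 745*c + 315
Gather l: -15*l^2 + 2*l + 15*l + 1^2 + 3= -15*l^2 + 17*l + 4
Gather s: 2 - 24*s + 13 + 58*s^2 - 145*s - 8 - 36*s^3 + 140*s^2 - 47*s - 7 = -36*s^3 + 198*s^2 - 216*s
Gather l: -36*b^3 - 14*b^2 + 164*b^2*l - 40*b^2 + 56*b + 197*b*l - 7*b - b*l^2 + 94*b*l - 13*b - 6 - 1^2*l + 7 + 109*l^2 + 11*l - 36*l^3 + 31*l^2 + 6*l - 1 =-36*b^3 - 54*b^2 + 36*b - 36*l^3 + l^2*(140 - b) + l*(164*b^2 + 291*b + 16)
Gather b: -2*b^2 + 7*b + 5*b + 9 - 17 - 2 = -2*b^2 + 12*b - 10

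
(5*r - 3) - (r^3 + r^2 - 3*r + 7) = -r^3 - r^2 + 8*r - 10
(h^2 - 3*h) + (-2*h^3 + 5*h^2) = -2*h^3 + 6*h^2 - 3*h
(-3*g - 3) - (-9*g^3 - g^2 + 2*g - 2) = 9*g^3 + g^2 - 5*g - 1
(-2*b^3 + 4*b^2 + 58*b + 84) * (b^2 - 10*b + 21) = -2*b^5 + 24*b^4 - 24*b^3 - 412*b^2 + 378*b + 1764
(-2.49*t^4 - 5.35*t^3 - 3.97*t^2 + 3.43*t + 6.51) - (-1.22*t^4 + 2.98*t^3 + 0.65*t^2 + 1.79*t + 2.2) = -1.27*t^4 - 8.33*t^3 - 4.62*t^2 + 1.64*t + 4.31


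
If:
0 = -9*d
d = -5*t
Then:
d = 0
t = 0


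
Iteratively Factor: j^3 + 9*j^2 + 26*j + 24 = (j + 3)*(j^2 + 6*j + 8) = (j + 3)*(j + 4)*(j + 2)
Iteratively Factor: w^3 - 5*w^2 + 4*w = (w - 4)*(w^2 - w) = (w - 4)*(w - 1)*(w)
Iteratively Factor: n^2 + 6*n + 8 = (n + 4)*(n + 2)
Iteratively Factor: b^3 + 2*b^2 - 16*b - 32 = (b + 2)*(b^2 - 16) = (b + 2)*(b + 4)*(b - 4)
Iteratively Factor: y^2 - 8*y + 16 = (y - 4)*(y - 4)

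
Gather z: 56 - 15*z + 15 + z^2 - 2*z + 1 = z^2 - 17*z + 72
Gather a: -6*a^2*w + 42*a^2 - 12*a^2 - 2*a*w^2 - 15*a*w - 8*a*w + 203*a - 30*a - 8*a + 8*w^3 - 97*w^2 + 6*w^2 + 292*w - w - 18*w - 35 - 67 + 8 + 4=a^2*(30 - 6*w) + a*(-2*w^2 - 23*w + 165) + 8*w^3 - 91*w^2 + 273*w - 90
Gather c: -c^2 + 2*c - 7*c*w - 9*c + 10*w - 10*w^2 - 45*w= -c^2 + c*(-7*w - 7) - 10*w^2 - 35*w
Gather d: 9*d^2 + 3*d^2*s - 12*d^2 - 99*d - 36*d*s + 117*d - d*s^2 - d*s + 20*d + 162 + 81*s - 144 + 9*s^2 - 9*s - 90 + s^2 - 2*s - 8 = d^2*(3*s - 3) + d*(-s^2 - 37*s + 38) + 10*s^2 + 70*s - 80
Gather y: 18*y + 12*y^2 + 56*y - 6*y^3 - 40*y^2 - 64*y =-6*y^3 - 28*y^2 + 10*y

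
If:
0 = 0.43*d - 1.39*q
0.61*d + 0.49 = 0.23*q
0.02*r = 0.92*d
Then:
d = -0.91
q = -0.28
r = -41.83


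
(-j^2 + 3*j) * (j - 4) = -j^3 + 7*j^2 - 12*j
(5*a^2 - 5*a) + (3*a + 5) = 5*a^2 - 2*a + 5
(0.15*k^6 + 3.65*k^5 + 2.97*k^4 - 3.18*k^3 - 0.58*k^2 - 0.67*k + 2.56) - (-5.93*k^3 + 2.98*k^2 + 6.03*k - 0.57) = 0.15*k^6 + 3.65*k^5 + 2.97*k^4 + 2.75*k^3 - 3.56*k^2 - 6.7*k + 3.13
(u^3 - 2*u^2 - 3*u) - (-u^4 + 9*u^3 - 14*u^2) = u^4 - 8*u^3 + 12*u^2 - 3*u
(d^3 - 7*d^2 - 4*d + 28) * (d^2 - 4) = d^5 - 7*d^4 - 8*d^3 + 56*d^2 + 16*d - 112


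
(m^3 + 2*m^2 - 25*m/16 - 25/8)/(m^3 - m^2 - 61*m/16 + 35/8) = (4*m + 5)/(4*m - 7)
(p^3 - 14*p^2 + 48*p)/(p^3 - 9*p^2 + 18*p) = (p - 8)/(p - 3)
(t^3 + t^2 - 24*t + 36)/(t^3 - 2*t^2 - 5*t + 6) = (t^2 + 4*t - 12)/(t^2 + t - 2)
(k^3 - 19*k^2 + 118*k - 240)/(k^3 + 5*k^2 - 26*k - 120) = (k^2 - 14*k + 48)/(k^2 + 10*k + 24)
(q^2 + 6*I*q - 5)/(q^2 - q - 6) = (-q^2 - 6*I*q + 5)/(-q^2 + q + 6)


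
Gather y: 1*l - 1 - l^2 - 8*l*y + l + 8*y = -l^2 + 2*l + y*(8 - 8*l) - 1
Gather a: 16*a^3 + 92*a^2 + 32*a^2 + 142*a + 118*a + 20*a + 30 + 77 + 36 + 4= 16*a^3 + 124*a^2 + 280*a + 147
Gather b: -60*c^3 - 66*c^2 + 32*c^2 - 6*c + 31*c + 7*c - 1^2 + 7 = -60*c^3 - 34*c^2 + 32*c + 6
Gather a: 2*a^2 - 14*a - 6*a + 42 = 2*a^2 - 20*a + 42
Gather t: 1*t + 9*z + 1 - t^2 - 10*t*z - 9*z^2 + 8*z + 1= -t^2 + t*(1 - 10*z) - 9*z^2 + 17*z + 2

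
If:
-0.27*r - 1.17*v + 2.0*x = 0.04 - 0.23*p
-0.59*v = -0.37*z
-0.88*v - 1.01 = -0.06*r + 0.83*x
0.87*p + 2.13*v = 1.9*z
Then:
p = 0.648548607052406*z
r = -15.2633602279275*z - 19.7233429394813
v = 0.627118644067797*z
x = -1.76827231380158*z - 2.64265129682997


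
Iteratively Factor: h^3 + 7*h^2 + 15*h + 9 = (h + 3)*(h^2 + 4*h + 3) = (h + 3)^2*(h + 1)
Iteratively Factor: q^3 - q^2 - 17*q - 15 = (q + 1)*(q^2 - 2*q - 15) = (q + 1)*(q + 3)*(q - 5)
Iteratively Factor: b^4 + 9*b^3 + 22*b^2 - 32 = (b + 2)*(b^3 + 7*b^2 + 8*b - 16) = (b + 2)*(b + 4)*(b^2 + 3*b - 4) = (b - 1)*(b + 2)*(b + 4)*(b + 4)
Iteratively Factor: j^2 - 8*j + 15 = (j - 5)*(j - 3)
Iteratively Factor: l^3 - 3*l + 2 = (l - 1)*(l^2 + l - 2) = (l - 1)^2*(l + 2)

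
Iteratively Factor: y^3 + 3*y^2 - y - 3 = (y + 3)*(y^2 - 1) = (y + 1)*(y + 3)*(y - 1)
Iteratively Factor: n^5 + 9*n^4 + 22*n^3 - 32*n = (n)*(n^4 + 9*n^3 + 22*n^2 - 32) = n*(n + 2)*(n^3 + 7*n^2 + 8*n - 16) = n*(n + 2)*(n + 4)*(n^2 + 3*n - 4) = n*(n + 2)*(n + 4)^2*(n - 1)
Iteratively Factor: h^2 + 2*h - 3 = (h - 1)*(h + 3)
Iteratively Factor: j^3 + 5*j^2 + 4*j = (j + 4)*(j^2 + j) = (j + 1)*(j + 4)*(j)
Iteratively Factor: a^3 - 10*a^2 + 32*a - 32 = (a - 2)*(a^2 - 8*a + 16) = (a - 4)*(a - 2)*(a - 4)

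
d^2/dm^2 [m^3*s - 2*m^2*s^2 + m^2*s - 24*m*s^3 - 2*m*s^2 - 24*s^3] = 2*s*(3*m - 2*s + 1)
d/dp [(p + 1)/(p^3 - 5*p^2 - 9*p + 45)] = (p^3 - 5*p^2 - 9*p + (p + 1)*(-3*p^2 + 10*p + 9) + 45)/(p^3 - 5*p^2 - 9*p + 45)^2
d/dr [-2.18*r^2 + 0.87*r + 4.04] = 0.87 - 4.36*r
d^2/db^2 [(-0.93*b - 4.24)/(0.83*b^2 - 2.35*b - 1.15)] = ((0.93*b + 4.24)*(1.66*b - 2.35)*(3.32*b - 4.7) + (4.6314*b + 2.6674)*(-0.83*b^2 + 2.35*b + 1.15))/(-0.83*b^2 + 2.35*b + 1.15)^3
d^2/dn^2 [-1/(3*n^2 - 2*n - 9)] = 2*(-9*n^2 + 6*n + 4*(3*n - 1)^2 + 27)/(-3*n^2 + 2*n + 9)^3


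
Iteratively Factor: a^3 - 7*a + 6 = (a - 2)*(a^2 + 2*a - 3) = (a - 2)*(a - 1)*(a + 3)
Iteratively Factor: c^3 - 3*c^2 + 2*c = (c - 1)*(c^2 - 2*c) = (c - 2)*(c - 1)*(c)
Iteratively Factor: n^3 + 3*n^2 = (n)*(n^2 + 3*n) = n*(n + 3)*(n)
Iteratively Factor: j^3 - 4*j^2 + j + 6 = (j + 1)*(j^2 - 5*j + 6) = (j - 3)*(j + 1)*(j - 2)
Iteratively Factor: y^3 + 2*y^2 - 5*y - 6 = (y + 3)*(y^2 - y - 2) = (y - 2)*(y + 3)*(y + 1)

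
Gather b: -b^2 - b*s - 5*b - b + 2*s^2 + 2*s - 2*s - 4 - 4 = -b^2 + b*(-s - 6) + 2*s^2 - 8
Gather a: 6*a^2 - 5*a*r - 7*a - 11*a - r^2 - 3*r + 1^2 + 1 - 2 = 6*a^2 + a*(-5*r - 18) - r^2 - 3*r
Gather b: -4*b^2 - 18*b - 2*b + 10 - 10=-4*b^2 - 20*b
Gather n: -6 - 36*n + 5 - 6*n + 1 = -42*n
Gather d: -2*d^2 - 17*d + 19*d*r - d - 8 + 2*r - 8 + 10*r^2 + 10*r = -2*d^2 + d*(19*r - 18) + 10*r^2 + 12*r - 16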